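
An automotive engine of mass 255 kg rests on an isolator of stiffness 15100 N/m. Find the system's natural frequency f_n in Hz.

ω_n = √(k/m) = √(15100/255) = √59.22 = 7.695 rad/s.
f_n = ω_n/(2π) = 7.695/6.283 = 1.225 Hz.

1.22 Hz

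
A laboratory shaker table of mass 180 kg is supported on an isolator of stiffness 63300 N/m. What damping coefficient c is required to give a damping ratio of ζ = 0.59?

3980 N·s/m

c_c = 2√(k·m) = 2√(63300 × 180) = 6751 N·s/m.
c = ζ·c_c = 0.59 × 6751 = 3983 N·s/m.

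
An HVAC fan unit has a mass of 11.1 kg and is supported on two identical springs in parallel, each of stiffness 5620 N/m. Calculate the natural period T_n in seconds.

0.197 s

Parallel springs add: k_eq = 2 × 5620 = 11240 N/m.
ω_n = √(k_eq/m) = √(11240/11.1) = √1013 = 31.82 rad/s.
T_n = 2π/ω_n = 6.283/31.82 = 0.1975 s.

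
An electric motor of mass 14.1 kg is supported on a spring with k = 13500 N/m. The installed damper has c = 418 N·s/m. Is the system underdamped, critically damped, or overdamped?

c_c = 2√(k·m) = 872.6 N·s/m; ζ = c/c_c = 418/872.6 = 0.479.
Since ζ < 1 the system is underdamped.

underdamped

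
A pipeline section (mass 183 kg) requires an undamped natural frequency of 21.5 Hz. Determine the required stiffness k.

3340000 N/m

ω_n = 2πf_n = 2π × 21.5 = 135.1 rad/s.
k = m·ω_n² = 183 × 135.1² = 183 × 18250 = 3340000 N/m.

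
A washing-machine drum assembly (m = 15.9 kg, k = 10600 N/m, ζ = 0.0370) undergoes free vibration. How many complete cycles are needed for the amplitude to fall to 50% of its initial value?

Logarithmic decrement δ = 2πζ/√(1 − ζ²) = 2π × 0.03700/√(1 − 0.00137) = 0.2326.
x_n/x₀ = e^(−nδ) ≤ 0.5; take ln: n ≥ ln(1/0.5)/δ = 0.6931/0.2326 = 2.980.
So 3 complete cycles are required.

3 cycles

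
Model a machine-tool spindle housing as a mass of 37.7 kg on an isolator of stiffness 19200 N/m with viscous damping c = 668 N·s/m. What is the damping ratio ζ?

ω_n = √(k/m) = √(19200/37.7) = 22.57 rad/s.
Critical damping c_c = 2√(k·m) = 2√(19200 × 37.7) = 1702 N·s/m, so ζ = c/c_c = 668/1702 = 0.3926.

0.393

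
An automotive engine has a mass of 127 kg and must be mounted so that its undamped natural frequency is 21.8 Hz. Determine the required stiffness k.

ω_n = 2πf_n = 2π × 21.8 = 137.0 rad/s.
k = m·ω_n² = 127 × 137.0² = 127 × 18760 = 2383000 N/m.

2380000 N/m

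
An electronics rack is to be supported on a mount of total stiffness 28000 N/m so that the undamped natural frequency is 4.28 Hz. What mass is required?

38.7 kg

ω_n = 2πf_n = 2π × 4.28 = 26.89 rad/s.
m = k/ω_n² = 28000/26.89² = 28000/723.2 = 38.72 kg.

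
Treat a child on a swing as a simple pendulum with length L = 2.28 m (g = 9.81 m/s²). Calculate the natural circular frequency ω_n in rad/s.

2.07 rad/s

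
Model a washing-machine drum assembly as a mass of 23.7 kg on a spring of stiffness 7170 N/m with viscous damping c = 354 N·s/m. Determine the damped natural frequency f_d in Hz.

ω_n = √(k/m) = √(7170/23.7) = 17.39 rad/s.
Critical damping c_c = 2√(k·m) = 2√(7170 × 23.7) = 824.4 N·s/m, so ζ = c/c_c = 354/824.4 = 0.4294.
ω_d = ω_n√(1 − ζ²) = 17.39 × √(1 − 0.184) = 15.71 rad/s.
f_d = ω_d/(2π) = 2.500 Hz.

2.50 Hz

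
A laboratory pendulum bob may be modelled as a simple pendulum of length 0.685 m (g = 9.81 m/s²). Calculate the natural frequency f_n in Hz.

0.602 Hz

For a simple pendulum ω_n = √(g/L) = √(9.81/0.685) = √14.32 = 3.784 rad/s.
f_n = ω_n/(2π) = 3.784/6.283 = 0.6023 Hz.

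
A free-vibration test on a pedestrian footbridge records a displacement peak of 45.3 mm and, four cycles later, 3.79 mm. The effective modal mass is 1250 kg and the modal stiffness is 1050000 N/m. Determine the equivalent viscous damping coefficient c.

Logarithmic decrement δ = (1/n)·ln(x₀/x_n) = (1/4)·ln(45.3/3.79) = (1/4)·ln(11.95) = 0.6202.
ζ = δ/√(4π² + δ²) = 0.6202/√(39.48 + 0.385) = 0.6202/6.314 = 0.09824.
c = ζ · 2√(km) = 0.09824 × 2√(1050000 × 1250) = 0.09824 × 72460 = 7118 N·s/m.

7120 N·s/m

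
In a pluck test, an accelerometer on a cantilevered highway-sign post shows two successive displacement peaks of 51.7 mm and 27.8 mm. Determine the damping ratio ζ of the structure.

0.0983

Logarithmic decrement δ = (1/n)·ln(x₀/x_n) = (1/1)·ln(51.7/27.8) = (1/1)·ln(1.860) = 0.6204.
ζ = δ/√(4π² + δ²) = 0.6204/√(39.48 + 0.385) = 0.6204/6.314 = 0.09827.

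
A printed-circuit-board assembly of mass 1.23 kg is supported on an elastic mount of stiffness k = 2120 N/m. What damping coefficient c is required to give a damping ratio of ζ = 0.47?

48.0 N·s/m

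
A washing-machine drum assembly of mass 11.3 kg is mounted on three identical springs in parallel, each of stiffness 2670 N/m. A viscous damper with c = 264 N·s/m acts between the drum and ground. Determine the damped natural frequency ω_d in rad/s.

23.9 rad/s

Parallel springs add: k_eq = 3 × 2670 = 8010 N/m.
ω_n = √(k_eq/m) = √(8010/11.3) = 26.62 rad/s.
Critical damping c_c = 2√(k_eq·m) = 2√(8010 × 11.3) = 601.7 N·s/m, so ζ = c/c_c = 264/601.7 = 0.4388.
ω_d = ω_n√(1 − ζ²) = 26.62 × √(1 − 0.193) = 23.92 rad/s.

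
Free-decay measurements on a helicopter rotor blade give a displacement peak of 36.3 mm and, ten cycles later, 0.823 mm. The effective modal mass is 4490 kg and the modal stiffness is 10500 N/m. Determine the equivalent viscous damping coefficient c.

Logarithmic decrement δ = (1/n)·ln(x₀/x_n) = (1/10)·ln(36.3/0.823) = (1/10)·ln(44.11) = 0.3787.
ζ = δ/√(4π² + δ²) = 0.3787/√(39.48 + 0.143) = 0.3787/6.295 = 0.06016.
c = ζ · 2√(km) = 0.06016 × 2√(10500 × 4490) = 0.06016 × 13730 = 826.1 N·s/m.

826 N·s/m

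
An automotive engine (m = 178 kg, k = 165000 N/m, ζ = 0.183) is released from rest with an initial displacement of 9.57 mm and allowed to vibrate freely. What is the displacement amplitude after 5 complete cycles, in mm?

0.0276 mm

Logarithmic decrement δ = 2πζ/√(1 − ζ²) = 2π × 0.1830/√(1 − 0.0335) = 1.170.
After n cycles, x_n/x₀ = e^(−nδ), so x_5 = 9.57 × e^(−5 × 1.170) = 9.57 × 0.002886 = 0.02762 mm.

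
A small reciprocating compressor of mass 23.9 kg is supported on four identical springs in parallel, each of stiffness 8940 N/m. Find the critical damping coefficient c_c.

Parallel springs add: k_eq = 4 × 8940 = 35760 N/m.
c_c = 2√(k_eq·m) = 2√(35760 × 23.9) = 2 × 924.5 = 1849 N·s/m.

1850 N·s/m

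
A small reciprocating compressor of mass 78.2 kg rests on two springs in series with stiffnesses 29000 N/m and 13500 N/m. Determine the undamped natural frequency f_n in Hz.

1.73 Hz

Series springs: 1/k_eq = 1/29000 + 1/13500 = 0.0001086, so k_eq = 9212 N/m.
ω_n = √(k_eq/m) = √(9212/78.2) = √117.8 = 10.85 rad/s.
f_n = ω_n/(2π) = 10.85/6.283 = 1.727 Hz.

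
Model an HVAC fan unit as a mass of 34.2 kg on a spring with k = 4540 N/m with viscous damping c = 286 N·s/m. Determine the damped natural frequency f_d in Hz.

ω_n = √(k/m) = √(4540/34.2) = 11.52 rad/s.
Critical damping c_c = 2√(k·m) = 2√(4540 × 34.2) = 788.1 N·s/m, so ζ = c/c_c = 286/788.1 = 0.3629.
ω_d = ω_n√(1 − ζ²) = 11.52 × √(1 − 0.132) = 10.74 rad/s.
f_d = ω_d/(2π) = 1.709 Hz.

1.71 Hz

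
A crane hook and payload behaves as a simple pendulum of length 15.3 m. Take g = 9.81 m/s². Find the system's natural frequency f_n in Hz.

For a simple pendulum ω_n = √(g/L) = √(9.81/15.3) = √0.6412 = 0.8007 rad/s.
f_n = ω_n/(2π) = 0.8007/6.283 = 0.1274 Hz.

0.127 Hz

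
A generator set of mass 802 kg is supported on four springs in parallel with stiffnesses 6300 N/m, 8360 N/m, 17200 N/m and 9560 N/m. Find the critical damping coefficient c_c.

Parallel springs add: k_eq = 6300 + 8360 + 17200 + 9560 = 41420 N/m.
c_c = 2√(k_eq·m) = 2√(41420 × 802) = 2 × 5764 = 11530 N·s/m.

11500 N·s/m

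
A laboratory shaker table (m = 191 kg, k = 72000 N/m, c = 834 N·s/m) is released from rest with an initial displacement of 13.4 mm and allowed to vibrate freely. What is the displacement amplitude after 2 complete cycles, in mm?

ζ = c/(2√(km)) = 834/(2√(72000 × 191)) = 834/7417 = 0.1124.
Logarithmic decrement δ = 2πζ/√(1 − ζ²) = 2π × 0.1124/√(1 − 0.0126) = 0.7110.
After n cycles, x_n/x₀ = e^(−nδ), so x_2 = 13.4 × e^(−2 × 0.7110) = 13.4 × 0.2412 = 3.232 mm.

3.23 mm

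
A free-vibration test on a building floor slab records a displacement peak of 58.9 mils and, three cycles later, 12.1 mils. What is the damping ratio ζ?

0.0837

Logarithmic decrement δ = (1/n)·ln(x₀/x_n) = (1/3)·ln(58.9/12.1) = (1/3)·ln(4.868) = 0.5275.
ζ = δ/√(4π² + δ²) = 0.5275/√(39.48 + 0.278) = 0.5275/6.305 = 0.08367.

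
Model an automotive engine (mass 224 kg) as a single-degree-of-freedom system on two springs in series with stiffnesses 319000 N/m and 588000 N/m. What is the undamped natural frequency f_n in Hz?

Series springs: 1/k_eq = 1/319000 + 1/588000 = 4.835×10^-6, so k_eq = 206800 N/m.
ω_n = √(k_eq/m) = √(206800/224) = √923.2 = 30.38 rad/s.
f_n = ω_n/(2π) = 30.38/6.283 = 4.836 Hz.

4.84 Hz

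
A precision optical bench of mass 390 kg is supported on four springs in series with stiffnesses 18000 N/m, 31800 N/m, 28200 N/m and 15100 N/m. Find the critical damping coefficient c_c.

2880 N·s/m

Series springs: 1/k_eq = 1/18000 + 1/31800 + 1/28200 + 1/15100 = 0.0001887, so k_eq = 5300 N/m.
c_c = 2√(k_eq·m) = 2√(5300 × 390) = 2 × 1438 = 2875 N·s/m.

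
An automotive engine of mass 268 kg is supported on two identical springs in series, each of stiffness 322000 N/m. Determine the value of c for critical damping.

Series springs: 1/k_eq = 2/322000, so k_eq = 322000/2 = 161000 N/m.
c_c = 2√(k_eq·m) = 2√(161000 × 268) = 2 × 6569 = 13140 N·s/m.

13100 N·s/m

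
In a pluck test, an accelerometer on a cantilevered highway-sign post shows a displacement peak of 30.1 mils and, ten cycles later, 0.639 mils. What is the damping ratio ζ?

Logarithmic decrement δ = (1/n)·ln(x₀/x_n) = (1/10)·ln(30.1/0.639) = (1/10)·ln(47.10) = 0.3852.
ζ = δ/√(4π² + δ²) = 0.3852/√(39.48 + 0.148) = 0.3852/6.295 = 0.06120.

0.0612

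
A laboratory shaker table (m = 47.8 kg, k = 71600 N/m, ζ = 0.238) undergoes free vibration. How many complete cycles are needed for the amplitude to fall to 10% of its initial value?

2 cycles

Logarithmic decrement δ = 2πζ/√(1 − ζ²) = 2π × 0.2380/√(1 − 0.0566) = 1.540.
x_n/x₀ = e^(−nδ) ≤ 0.1; take ln: n ≥ ln(1/0.1)/δ = 2.303/1.540 = 1.496.
So 2 complete cycles are required.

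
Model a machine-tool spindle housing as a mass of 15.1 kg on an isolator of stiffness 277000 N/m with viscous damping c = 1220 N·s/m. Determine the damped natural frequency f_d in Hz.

ω_n = √(k/m) = √(277000/15.1) = 135.4 rad/s.
Critical damping c_c = 2√(k·m) = 2√(277000 × 15.1) = 4090 N·s/m, so ζ = c/c_c = 1220/4090 = 0.2983.
ω_d = ω_n√(1 − ζ²) = 135.4 × √(1 − 0.0890) = 129.3 rad/s.
f_d = ω_d/(2π) = 20.58 Hz.

20.6 Hz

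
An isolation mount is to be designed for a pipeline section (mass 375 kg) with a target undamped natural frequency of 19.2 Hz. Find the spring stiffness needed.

5460000 N/m

ω_n = 2πf_n = 2π × 19.2 = 120.6 rad/s.
k = m·ω_n² = 375 × 120.6² = 375 × 14550 = 5457000 N/m.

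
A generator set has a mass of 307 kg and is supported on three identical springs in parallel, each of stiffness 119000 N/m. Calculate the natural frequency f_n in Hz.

5.43 Hz

Parallel springs add: k_eq = 3 × 119000 = 357000 N/m.
ω_n = √(k_eq/m) = √(357000/307) = √1163 = 34.10 rad/s.
f_n = ω_n/(2π) = 34.10/6.283 = 5.427 Hz.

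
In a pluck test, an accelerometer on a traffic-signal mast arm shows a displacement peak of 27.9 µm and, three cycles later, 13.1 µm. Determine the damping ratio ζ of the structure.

0.0401

Logarithmic decrement δ = (1/n)·ln(x₀/x_n) = (1/3)·ln(27.9/13.1) = (1/3)·ln(2.130) = 0.2520.
ζ = δ/√(4π² + δ²) = 0.2520/√(39.48 + 0.0635) = 0.2520/6.288 = 0.04008.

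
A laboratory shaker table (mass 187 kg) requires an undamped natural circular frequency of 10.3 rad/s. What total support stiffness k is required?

19800 N/m

k = m·ω_n² = 187 × 10.30² = 187 × 106.1 = 19840 N/m.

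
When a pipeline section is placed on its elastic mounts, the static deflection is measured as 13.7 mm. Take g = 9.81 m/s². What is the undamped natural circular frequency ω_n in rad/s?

26.8 rad/s

ω_n = √(g/δ_st) = √(9.81/0.0137) = √716.1 = 26.76 rad/s.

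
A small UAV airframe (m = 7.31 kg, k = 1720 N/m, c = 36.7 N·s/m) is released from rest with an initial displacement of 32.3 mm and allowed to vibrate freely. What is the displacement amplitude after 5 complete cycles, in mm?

ζ = c/(2√(km)) = 36.7/(2√(1720 × 7.31)) = 36.7/224.3 = 0.1636.
Logarithmic decrement δ = 2πζ/√(1 − ζ²) = 2π × 0.1636/√(1 − 0.0268) = 1.042.
After n cycles, x_n/x₀ = e^(−nδ), so x_5 = 32.3 × e^(−5 × 1.042) = 32.3 × 0.005454 = 0.1762 mm.

0.176 mm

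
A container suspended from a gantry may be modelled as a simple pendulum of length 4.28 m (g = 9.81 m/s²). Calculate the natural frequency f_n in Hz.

0.241 Hz

For a simple pendulum ω_n = √(g/L) = √(9.81/4.28) = √2.292 = 1.514 rad/s.
f_n = ω_n/(2π) = 1.514/6.283 = 0.2410 Hz.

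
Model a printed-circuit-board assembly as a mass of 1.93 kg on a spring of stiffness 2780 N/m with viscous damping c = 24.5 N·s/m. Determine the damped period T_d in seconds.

ω_n = √(k/m) = √(2780/1.93) = 37.95 rad/s.
Critical damping c_c = 2√(k·m) = 2√(2780 × 1.93) = 146.5 N·s/m, so ζ = c/c_c = 24.5/146.5 = 0.1672.
ω_d = ω_n√(1 − ζ²) = 37.95 × √(1 − 0.0280) = 37.42 rad/s.
T_d = 2π/ω_d = 0.1679 s.

0.168 s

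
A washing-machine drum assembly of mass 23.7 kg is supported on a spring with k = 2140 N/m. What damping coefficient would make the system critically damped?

450 N·s/m

c_c = 2√(k·m) = 2√(2140 × 23.7) = 2 × 225.2 = 450.4 N·s/m.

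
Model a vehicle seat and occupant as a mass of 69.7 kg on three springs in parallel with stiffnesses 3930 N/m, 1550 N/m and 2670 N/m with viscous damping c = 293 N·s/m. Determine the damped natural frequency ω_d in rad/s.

10.6 rad/s

Parallel springs add: k_eq = 3930 + 1550 + 2670 = 8150 N/m.
ω_n = √(k_eq/m) = √(8150/69.7) = 10.81 rad/s.
Critical damping c_c = 2√(k_eq·m) = 2√(8150 × 69.7) = 1507 N·s/m, so ζ = c/c_c = 293/1507 = 0.1944.
ω_d = ω_n√(1 − ζ²) = 10.81 × √(1 − 0.0378) = 10.61 rad/s.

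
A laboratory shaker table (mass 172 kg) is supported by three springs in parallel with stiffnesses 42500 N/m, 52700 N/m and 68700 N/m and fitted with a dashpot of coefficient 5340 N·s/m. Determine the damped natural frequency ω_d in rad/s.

26.7 rad/s

Parallel springs add: k_eq = 42500 + 52700 + 68700 = 163900 N/m.
ω_n = √(k_eq/m) = √(163900/172) = 30.87 rad/s.
Critical damping c_c = 2√(k_eq·m) = 2√(163900 × 172) = 10620 N·s/m, so ζ = c/c_c = 5340/10620 = 0.5029.
ω_d = ω_n√(1 − ζ²) = 30.87 × √(1 − 0.253) = 26.68 rad/s.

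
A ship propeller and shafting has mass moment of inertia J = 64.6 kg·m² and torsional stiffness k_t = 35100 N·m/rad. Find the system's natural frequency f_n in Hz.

3.71 Hz

ω_n = √(k_t/J) = √(35100/64.6) = √543.3 = 23.31 rad/s.
f_n = ω_n/(2π) = 23.31/6.283 = 3.710 Hz.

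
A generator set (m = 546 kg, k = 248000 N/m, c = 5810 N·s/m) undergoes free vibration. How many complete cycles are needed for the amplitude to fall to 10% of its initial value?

2 cycles

ζ = c/(2√(km)) = 5810/(2√(248000 × 546)) = 5810/23270 = 0.2496.
Logarithmic decrement δ = 2πζ/√(1 − ζ²) = 2π × 0.2496/√(1 − 0.0623) = 1.620.
x_n/x₀ = e^(−nδ) ≤ 0.1; take ln: n ≥ ln(1/0.1)/δ = 2.303/1.620 = 1.421.
So 2 complete cycles are required.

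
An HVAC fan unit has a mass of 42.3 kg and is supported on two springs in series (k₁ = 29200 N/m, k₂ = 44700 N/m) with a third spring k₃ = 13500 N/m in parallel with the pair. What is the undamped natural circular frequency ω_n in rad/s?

Series pair: k_s = k₁k₂/(k₁+k₂) = (29200)(44700)/(29200 + 44700) = 17660 N/m. In parallel with k₃: k_eq = 17660 + 13500 = 31160 N/m.
ω_n = √(k_eq/m) = √(31160/42.3) = √736.7 = 27.14 rad/s.

27.1 rad/s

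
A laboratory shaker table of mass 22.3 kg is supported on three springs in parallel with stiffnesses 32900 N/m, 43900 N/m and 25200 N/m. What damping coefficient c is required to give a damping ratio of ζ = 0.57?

1720 N·s/m

Parallel springs add: k_eq = 32900 + 43900 + 25200 = 102000 N/m.
c_c = 2√(k_eq·m) = 2√(102000 × 22.3) = 3016 N·s/m.
c = ζ·c_c = 0.57 × 3016 = 1719 N·s/m.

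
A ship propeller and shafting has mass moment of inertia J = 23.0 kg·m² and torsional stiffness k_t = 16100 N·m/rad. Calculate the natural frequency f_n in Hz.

4.21 Hz

ω_n = √(k_t/J) = √(16100/23.0) = √700.0 = 26.46 rad/s.
f_n = ω_n/(2π) = 26.46/6.283 = 4.211 Hz.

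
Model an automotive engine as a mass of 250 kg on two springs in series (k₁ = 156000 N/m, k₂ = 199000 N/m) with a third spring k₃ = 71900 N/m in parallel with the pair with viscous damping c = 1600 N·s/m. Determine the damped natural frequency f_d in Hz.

3.99 Hz

Series pair: k_s = k₁k₂/(k₁+k₂) = (156000)(199000)/(156000 + 199000) = 87450 N/m. In parallel with k₃: k_eq = 87450 + 71900 = 159300 N/m.
ω_n = √(k_eq/m) = √(159300/250) = 25.25 rad/s.
Critical damping c_c = 2√(k_eq·m) = 2√(159300 × 250) = 12620 N·s/m, so ζ = c/c_c = 1600/12620 = 0.1267.
ω_d = ω_n√(1 − ζ²) = 25.25 × √(1 − 0.0161) = 25.04 rad/s.
f_d = ω_d/(2π) = 3.986 Hz.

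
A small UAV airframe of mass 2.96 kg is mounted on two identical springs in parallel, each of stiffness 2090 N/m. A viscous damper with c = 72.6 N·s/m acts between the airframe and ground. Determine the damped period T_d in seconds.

0.177 s

Parallel springs add: k_eq = 2 × 2090 = 4180 N/m.
ω_n = √(k_eq/m) = √(4180/2.96) = 37.58 rad/s.
Critical damping c_c = 2√(k_eq·m) = 2√(4180 × 2.96) = 222.5 N·s/m, so ζ = c/c_c = 72.6/222.5 = 0.3263.
ω_d = ω_n√(1 − ζ²) = 37.58 × √(1 − 0.106) = 35.52 rad/s.
T_d = 2π/ω_d = 0.1769 s.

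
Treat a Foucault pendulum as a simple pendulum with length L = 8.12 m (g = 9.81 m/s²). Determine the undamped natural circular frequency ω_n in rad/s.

1.10 rad/s

For a simple pendulum ω_n = √(g/L) = √(9.81/8.12) = √1.208 = 1.099 rad/s.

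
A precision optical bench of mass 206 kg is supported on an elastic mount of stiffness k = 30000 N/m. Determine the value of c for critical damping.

4970 N·s/m

c_c = 2√(k·m) = 2√(30000 × 206) = 2 × 2486 = 4972 N·s/m.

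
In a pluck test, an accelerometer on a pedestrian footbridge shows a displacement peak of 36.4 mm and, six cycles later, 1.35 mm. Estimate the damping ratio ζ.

Logarithmic decrement δ = (1/n)·ln(x₀/x_n) = (1/6)·ln(36.4/1.35) = (1/6)·ln(26.96) = 0.5491.
ζ = δ/√(4π² + δ²) = 0.5491/√(39.48 + 0.301) = 0.5491/6.307 = 0.08706.

0.0871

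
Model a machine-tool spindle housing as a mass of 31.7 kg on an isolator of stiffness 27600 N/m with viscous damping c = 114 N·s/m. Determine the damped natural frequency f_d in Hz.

4.69 Hz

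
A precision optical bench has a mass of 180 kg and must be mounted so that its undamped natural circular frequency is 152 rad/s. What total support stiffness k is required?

4160000 N/m

k = m·ω_n² = 180 × 152.0² = 180 × 23100 = 4159000 N/m.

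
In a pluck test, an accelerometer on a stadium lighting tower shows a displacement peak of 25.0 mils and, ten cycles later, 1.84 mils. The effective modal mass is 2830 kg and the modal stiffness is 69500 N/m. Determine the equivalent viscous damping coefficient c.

1160 N·s/m

Logarithmic decrement δ = (1/n)·ln(x₀/x_n) = (1/10)·ln(25.0/1.84) = (1/10)·ln(13.59) = 0.2609.
ζ = δ/√(4π² + δ²) = 0.2609/√(39.48 + 0.0681) = 0.2609/6.289 = 0.04149.
c = ζ · 2√(km) = 0.04149 × 2√(69500 × 2830) = 0.04149 × 28050 = 1164 N·s/m.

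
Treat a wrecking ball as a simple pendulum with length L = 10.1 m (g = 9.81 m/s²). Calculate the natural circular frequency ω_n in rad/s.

For a simple pendulum ω_n = √(g/L) = √(9.81/10.1) = √0.9713 = 0.9855 rad/s.

0.986 rad/s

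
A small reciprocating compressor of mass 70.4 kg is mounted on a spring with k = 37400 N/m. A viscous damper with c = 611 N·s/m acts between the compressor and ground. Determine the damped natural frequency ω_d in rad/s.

ω_n = √(k/m) = √(37400/70.4) = 23.05 rad/s.
Critical damping c_c = 2√(k·m) = 2√(37400 × 70.4) = 3245 N·s/m, so ζ = c/c_c = 611/3245 = 0.1883.
ω_d = ω_n√(1 − ζ²) = 23.05 × √(1 − 0.0354) = 22.64 rad/s.

22.6 rad/s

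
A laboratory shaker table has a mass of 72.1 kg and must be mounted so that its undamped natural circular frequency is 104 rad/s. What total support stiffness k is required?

k = m·ω_n² = 72.1 × 104.0² = 72.1 × 10820 = 779800 N/m.

780000 N/m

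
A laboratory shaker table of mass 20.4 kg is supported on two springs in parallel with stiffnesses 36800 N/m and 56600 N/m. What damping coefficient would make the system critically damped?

2760 N·s/m

Parallel springs add: k_eq = 36800 + 56600 = 93400 N/m.
c_c = 2√(k_eq·m) = 2√(93400 × 20.4) = 2 × 1380 = 2761 N·s/m.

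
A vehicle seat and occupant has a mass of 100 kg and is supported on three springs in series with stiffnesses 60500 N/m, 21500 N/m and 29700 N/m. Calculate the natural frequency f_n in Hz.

1.62 Hz

Series springs: 1/k_eq = 1/60500 + 1/21500 + 1/29700 = 9.671×10^-5, so k_eq = 10340 N/m.
ω_n = √(k_eq/m) = √(10340/100) = √103.4 = 10.17 rad/s.
f_n = ω_n/(2π) = 10.17/6.283 = 1.618 Hz.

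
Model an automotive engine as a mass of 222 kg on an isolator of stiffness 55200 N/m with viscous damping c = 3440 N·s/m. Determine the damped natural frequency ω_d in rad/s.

13.7 rad/s

ω_n = √(k/m) = √(55200/222) = 15.77 rad/s.
Critical damping c_c = 2√(k·m) = 2√(55200 × 222) = 7001 N·s/m, so ζ = c/c_c = 3440/7001 = 0.4913.
ω_d = ω_n√(1 − ζ²) = 15.77 × √(1 − 0.241) = 13.73 rad/s.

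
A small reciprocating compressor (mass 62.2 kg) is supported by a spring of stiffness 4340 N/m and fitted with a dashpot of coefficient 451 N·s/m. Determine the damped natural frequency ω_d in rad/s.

ω_n = √(k/m) = √(4340/62.2) = 8.353 rad/s.
Critical damping c_c = 2√(k·m) = 2√(4340 × 62.2) = 1039 N·s/m, so ζ = c/c_c = 451/1039 = 0.4340.
ω_d = ω_n√(1 − ζ²) = 8.353 × √(1 − 0.188) = 7.525 rad/s.

7.53 rad/s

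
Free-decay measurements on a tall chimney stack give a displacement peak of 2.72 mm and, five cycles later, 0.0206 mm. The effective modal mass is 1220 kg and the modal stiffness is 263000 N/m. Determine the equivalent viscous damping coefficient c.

5500 N·s/m

Logarithmic decrement δ = (1/n)·ln(x₀/x_n) = (1/5)·ln(2.72/0.0206) = (1/5)·ln(132.0) = 0.9766.
ζ = δ/√(4π² + δ²) = 0.9766/√(39.48 + 0.954) = 0.9766/6.359 = 0.1536.
c = ζ · 2√(km) = 0.1536 × 2√(263000 × 1220) = 0.1536 × 35830 = 5502 N·s/m.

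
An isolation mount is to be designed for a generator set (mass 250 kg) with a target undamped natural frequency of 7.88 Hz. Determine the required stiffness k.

613000 N/m

ω_n = 2πf_n = 2π × 7.88 = 49.51 rad/s.
k = m·ω_n² = 250 × 49.51² = 250 × 2451 = 612800 N/m.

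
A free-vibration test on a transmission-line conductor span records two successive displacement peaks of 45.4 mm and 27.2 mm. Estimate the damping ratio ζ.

0.0813

Logarithmic decrement δ = (1/n)·ln(x₀/x_n) = (1/1)·ln(45.4/27.2) = (1/1)·ln(1.669) = 0.5123.
ζ = δ/√(4π² + δ²) = 0.5123/√(39.48 + 0.262) = 0.5123/6.304 = 0.08126.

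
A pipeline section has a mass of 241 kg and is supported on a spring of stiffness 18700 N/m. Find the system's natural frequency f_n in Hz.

ω_n = √(k/m) = √(18700/241) = √77.59 = 8.809 rad/s.
f_n = ω_n/(2π) = 8.809/6.283 = 1.402 Hz.

1.40 Hz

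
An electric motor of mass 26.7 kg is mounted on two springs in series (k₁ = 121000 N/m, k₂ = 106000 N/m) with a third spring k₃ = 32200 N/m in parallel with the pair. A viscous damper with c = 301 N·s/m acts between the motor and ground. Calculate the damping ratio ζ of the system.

Series pair: k_s = k₁k₂/(k₁+k₂) = (121000)(106000)/(121000 + 106000) = 56500 N/m. In parallel with k₃: k_eq = 56500 + 32200 = 88700 N/m.
ω_n = √(k_eq/m) = √(88700/26.7) = 57.64 rad/s.
Critical damping c_c = 2√(k_eq·m) = 2√(88700 × 26.7) = 3078 N·s/m, so ζ = c/c_c = 301/3078 = 0.09779.

0.0978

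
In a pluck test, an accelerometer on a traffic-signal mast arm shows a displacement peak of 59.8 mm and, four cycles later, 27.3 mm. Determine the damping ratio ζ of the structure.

0.0312

Logarithmic decrement δ = (1/n)·ln(x₀/x_n) = (1/4)·ln(59.8/27.3) = (1/4)·ln(2.190) = 0.1960.
ζ = δ/√(4π² + δ²) = 0.1960/√(39.48 + 0.0384) = 0.1960/6.286 = 0.03118.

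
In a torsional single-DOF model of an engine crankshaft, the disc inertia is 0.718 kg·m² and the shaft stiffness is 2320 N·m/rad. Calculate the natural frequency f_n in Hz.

9.05 Hz

ω_n = √(k_t/J) = √(2320/0.718) = √3231 = 56.84 rad/s.
f_n = ω_n/(2π) = 56.84/6.283 = 9.047 Hz.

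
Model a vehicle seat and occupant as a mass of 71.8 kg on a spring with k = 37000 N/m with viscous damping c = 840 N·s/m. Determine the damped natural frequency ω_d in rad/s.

21.9 rad/s

ω_n = √(k/m) = √(37000/71.8) = 22.70 rad/s.
Critical damping c_c = 2√(k·m) = 2√(37000 × 71.8) = 3260 N·s/m, so ζ = c/c_c = 840/3260 = 0.2577.
ω_d = ω_n√(1 − ζ²) = 22.70 × √(1 − 0.0664) = 21.93 rad/s.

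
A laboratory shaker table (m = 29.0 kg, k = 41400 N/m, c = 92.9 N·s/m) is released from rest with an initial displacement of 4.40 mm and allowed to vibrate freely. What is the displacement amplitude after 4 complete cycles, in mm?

1.51 mm

ζ = c/(2√(km)) = 92.9/(2√(41400 × 29.0)) = 92.9/2191 = 0.04239.
Logarithmic decrement δ = 2πζ/√(1 − ζ²) = 2π × 0.04239/√(1 − 0.00180) = 0.2666.
After n cycles, x_n/x₀ = e^(−nδ), so x_4 = 4.40 × e^(−4 × 0.2666) = 4.40 × 0.3442 = 1.515 mm.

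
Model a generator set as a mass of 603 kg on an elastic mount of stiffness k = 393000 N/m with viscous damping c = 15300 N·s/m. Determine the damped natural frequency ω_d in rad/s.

ω_n = √(k/m) = √(393000/603) = 25.53 rad/s.
Critical damping c_c = 2√(k·m) = 2√(393000 × 603) = 30790 N·s/m, so ζ = c/c_c = 15300/30790 = 0.4969.
ω_d = ω_n√(1 − ζ²) = 25.53 × √(1 − 0.247) = 22.15 rad/s.

22.2 rad/s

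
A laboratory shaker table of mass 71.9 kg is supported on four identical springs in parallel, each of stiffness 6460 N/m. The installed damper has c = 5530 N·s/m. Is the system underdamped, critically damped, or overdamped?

overdamped

Parallel springs add: k_eq = 4 × 6460 = 25840 N/m.
c_c = 2√(k_eq·m) = 2726 N·s/m; ζ = c/c_c = 5530/2726 = 2.03.
Since ζ > 1 the system is overdamped.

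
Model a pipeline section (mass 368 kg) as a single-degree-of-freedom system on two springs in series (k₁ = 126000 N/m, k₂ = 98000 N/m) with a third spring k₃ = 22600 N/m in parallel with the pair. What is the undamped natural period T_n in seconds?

0.432 s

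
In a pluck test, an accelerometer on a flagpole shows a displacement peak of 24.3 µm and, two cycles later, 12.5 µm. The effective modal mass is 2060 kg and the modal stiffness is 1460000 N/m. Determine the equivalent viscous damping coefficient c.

Logarithmic decrement δ = (1/n)·ln(x₀/x_n) = (1/2)·ln(24.3/12.5) = (1/2)·ln(1.944) = 0.3324.
ζ = δ/√(4π² + δ²) = 0.3324/√(39.48 + 0.110) = 0.3324/6.292 = 0.05283.
c = ζ · 2√(km) = 0.05283 × 2√(1460000 × 2060) = 0.05283 × 109700 = 5794 N·s/m.

5790 N·s/m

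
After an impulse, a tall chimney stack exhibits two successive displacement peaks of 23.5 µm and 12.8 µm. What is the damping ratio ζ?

0.0962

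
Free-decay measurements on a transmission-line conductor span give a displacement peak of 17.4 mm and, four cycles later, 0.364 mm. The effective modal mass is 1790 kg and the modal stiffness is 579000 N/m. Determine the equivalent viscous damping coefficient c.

9790 N·s/m

Logarithmic decrement δ = (1/n)·ln(x₀/x_n) = (1/4)·ln(17.4/0.364) = (1/4)·ln(47.80) = 0.9668.
ζ = δ/√(4π² + δ²) = 0.9668/√(39.48 + 0.935) = 0.9668/6.357 = 0.1521.
c = ζ · 2√(km) = 0.1521 × 2√(579000 × 1790) = 0.1521 × 64390 = 9792 N·s/m.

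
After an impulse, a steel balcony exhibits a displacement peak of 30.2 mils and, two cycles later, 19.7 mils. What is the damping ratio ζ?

0.0340

Logarithmic decrement δ = (1/n)·ln(x₀/x_n) = (1/2)·ln(30.2/19.7) = (1/2)·ln(1.533) = 0.2136.
ζ = δ/√(4π² + δ²) = 0.2136/√(39.48 + 0.0456) = 0.2136/6.287 = 0.03398.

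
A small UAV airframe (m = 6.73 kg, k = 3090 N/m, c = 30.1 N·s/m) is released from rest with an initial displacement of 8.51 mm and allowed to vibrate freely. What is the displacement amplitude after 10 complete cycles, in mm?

ζ = c/(2√(km)) = 30.1/(2√(3090 × 6.73)) = 30.1/288.4 = 0.1044.
Logarithmic decrement δ = 2πζ/√(1 − ζ²) = 2π × 0.1044/√(1 − 0.0109) = 0.6593.
After n cycles, x_n/x₀ = e^(−nδ), so x_10 = 8.51 × e^(−10 × 0.6593) = 8.51 × 0.001369 = 0.01165 mm.

0.0117 mm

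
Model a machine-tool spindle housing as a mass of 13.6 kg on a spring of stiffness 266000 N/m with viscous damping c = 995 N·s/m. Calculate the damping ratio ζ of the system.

0.262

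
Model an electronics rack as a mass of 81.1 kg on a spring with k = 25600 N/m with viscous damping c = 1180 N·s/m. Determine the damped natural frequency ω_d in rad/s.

ω_n = √(k/m) = √(25600/81.1) = 17.77 rad/s.
Critical damping c_c = 2√(k·m) = 2√(25600 × 81.1) = 2882 N·s/m, so ζ = c/c_c = 1180/2882 = 0.4095.
ω_d = ω_n√(1 − ζ²) = 17.77 × √(1 − 0.168) = 16.21 rad/s.

16.2 rad/s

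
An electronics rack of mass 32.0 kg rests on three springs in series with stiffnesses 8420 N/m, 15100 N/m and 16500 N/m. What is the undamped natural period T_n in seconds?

Series springs: 1/k_eq = 1/8420 + 1/15100 + 1/16500 = 0.0002456, so k_eq = 4072 N/m.
ω_n = √(k_eq/m) = √(4072/32.0) = √127.2 = 11.28 rad/s.
T_n = 2π/ω_n = 6.283/11.28 = 0.5570 s.

0.557 s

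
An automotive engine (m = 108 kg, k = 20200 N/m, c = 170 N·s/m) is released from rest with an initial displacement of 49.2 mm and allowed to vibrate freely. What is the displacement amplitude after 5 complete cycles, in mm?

ζ = c/(2√(km)) = 170/(2√(20200 × 108)) = 170/2954 = 0.05755.
Logarithmic decrement δ = 2πζ/√(1 − ζ²) = 2π × 0.05755/√(1 − 0.00331) = 0.3622.
After n cycles, x_n/x₀ = e^(−nδ), so x_5 = 49.2 × e^(−5 × 0.3622) = 49.2 × 0.1635 = 8.044 mm.

8.04 mm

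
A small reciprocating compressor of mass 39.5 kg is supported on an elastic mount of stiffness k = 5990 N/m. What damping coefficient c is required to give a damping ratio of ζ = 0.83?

807 N·s/m

c_c = 2√(k·m) = 2√(5990 × 39.5) = 972.8 N·s/m.
c = ζ·c_c = 0.83 × 972.8 = 807.5 N·s/m.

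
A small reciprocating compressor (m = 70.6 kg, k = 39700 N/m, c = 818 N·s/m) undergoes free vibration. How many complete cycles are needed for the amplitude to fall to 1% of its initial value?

ζ = c/(2√(km)) = 818/(2√(39700 × 70.6)) = 818/3348 = 0.2443.
Logarithmic decrement δ = 2πζ/√(1 − ζ²) = 2π × 0.2443/√(1 − 0.0597) = 1.583.
x_n/x₀ = e^(−nδ) ≤ 0.01; take ln: n ≥ ln(1/0.01)/δ = 4.605/1.583 = 2.909.
So 3 complete cycles are required.

3 cycles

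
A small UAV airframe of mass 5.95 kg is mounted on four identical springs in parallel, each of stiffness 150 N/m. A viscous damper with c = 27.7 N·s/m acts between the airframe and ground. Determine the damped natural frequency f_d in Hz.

Parallel springs add: k_eq = 4 × 150 = 600.0 N/m.
ω_n = √(k_eq/m) = √(600.0/5.95) = 10.04 rad/s.
Critical damping c_c = 2√(k_eq·m) = 2√(600.0 × 5.95) = 119.5 N·s/m, so ζ = c/c_c = 27.7/119.5 = 0.2318.
ω_d = ω_n√(1 − ζ²) = 10.04 × √(1 − 0.0537) = 9.768 rad/s.
f_d = ω_d/(2π) = 1.555 Hz.

1.55 Hz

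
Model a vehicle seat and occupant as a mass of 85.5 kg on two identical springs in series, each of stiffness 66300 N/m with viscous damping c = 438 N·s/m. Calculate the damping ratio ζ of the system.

0.130

Series springs: 1/k_eq = 2/66300, so k_eq = 66300/2 = 33150 N/m.
ω_n = √(k_eq/m) = √(33150/85.5) = 19.69 rad/s.
Critical damping c_c = 2√(k_eq·m) = 2√(33150 × 85.5) = 3367 N·s/m, so ζ = c/c_c = 438/3367 = 0.1301.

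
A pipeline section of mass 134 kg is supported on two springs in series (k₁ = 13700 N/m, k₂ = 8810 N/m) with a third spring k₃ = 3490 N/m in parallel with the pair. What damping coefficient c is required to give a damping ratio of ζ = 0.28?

610 N·s/m

Series pair: k_s = k₁k₂/(k₁+k₂) = (13700)(8810)/(13700 + 8810) = 5362 N/m. In parallel with k₃: k_eq = 5362 + 3490 = 8852 N/m.
c_c = 2√(k_eq·m) = 2√(8852 × 134) = 2178 N·s/m.
c = ζ·c_c = 0.28 × 2178 = 609.9 N·s/m.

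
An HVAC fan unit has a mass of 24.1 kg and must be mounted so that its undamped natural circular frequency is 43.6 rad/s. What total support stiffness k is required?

k = m·ω_n² = 24.1 × 43.60² = 24.1 × 1901 = 45810 N/m.

45800 N/m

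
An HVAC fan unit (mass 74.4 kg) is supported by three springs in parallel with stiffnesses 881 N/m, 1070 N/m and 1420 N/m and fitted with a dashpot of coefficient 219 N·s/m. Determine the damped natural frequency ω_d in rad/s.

6.57 rad/s

Parallel springs add: k_eq = 881 + 1070 + 1420 = 3371 N/m.
ω_n = √(k_eq/m) = √(3371/74.4) = 6.731 rad/s.
Critical damping c_c = 2√(k_eq·m) = 2√(3371 × 74.4) = 1002 N·s/m, so ζ = c/c_c = 219/1002 = 0.2186.
ω_d = ω_n√(1 − ζ²) = 6.731 × √(1 − 0.0478) = 6.568 rad/s.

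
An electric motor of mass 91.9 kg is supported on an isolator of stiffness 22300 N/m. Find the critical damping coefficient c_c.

2860 N·s/m

c_c = 2√(k·m) = 2√(22300 × 91.9) = 2 × 1432 = 2863 N·s/m.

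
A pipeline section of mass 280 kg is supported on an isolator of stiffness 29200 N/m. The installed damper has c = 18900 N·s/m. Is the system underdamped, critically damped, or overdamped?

overdamped

c_c = 2√(k·m) = 5719 N·s/m; ζ = c/c_c = 18900/5719 = 3.30.
Since ζ > 1 the system is overdamped.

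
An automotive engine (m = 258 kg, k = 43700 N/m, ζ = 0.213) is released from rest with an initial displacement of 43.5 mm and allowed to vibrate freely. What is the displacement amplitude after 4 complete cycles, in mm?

0.182 mm

Logarithmic decrement δ = 2πζ/√(1 − ζ²) = 2π × 0.2130/√(1 − 0.0454) = 1.370.
After n cycles, x_n/x₀ = e^(−nδ), so x_4 = 43.5 × e^(−4 × 1.370) = 43.5 × 0.004173 = 0.1815 mm.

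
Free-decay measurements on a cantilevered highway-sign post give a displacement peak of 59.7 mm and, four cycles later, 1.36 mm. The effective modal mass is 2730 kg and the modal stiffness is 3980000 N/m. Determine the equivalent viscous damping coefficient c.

31000 N·s/m

Logarithmic decrement δ = (1/n)·ln(x₀/x_n) = (1/4)·ln(59.7/1.36) = (1/4)·ln(43.90) = 0.9455.
ζ = δ/√(4π² + δ²) = 0.9455/√(39.48 + 0.894) = 0.9455/6.354 = 0.1488.
c = ζ · 2√(km) = 0.1488 × 2√(3980000 × 2730) = 0.1488 × 208500 = 31020 N·s/m.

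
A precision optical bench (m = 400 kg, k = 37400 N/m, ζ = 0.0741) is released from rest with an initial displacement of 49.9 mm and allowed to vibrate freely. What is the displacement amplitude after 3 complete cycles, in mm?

12.3 mm

Logarithmic decrement δ = 2πζ/√(1 − ζ²) = 2π × 0.07410/√(1 − 0.00549) = 0.4669.
After n cycles, x_n/x₀ = e^(−nδ), so x_3 = 49.9 × e^(−3 × 0.4669) = 49.9 × 0.2464 = 12.30 mm.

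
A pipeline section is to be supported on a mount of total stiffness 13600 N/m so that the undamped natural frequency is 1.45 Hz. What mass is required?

164 kg

ω_n = 2πf_n = 2π × 1.45 = 9.111 rad/s.
m = k/ω_n² = 13600/9.111² = 13600/83.00 = 163.8 kg.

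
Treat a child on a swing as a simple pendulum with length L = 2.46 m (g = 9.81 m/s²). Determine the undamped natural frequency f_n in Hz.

0.318 Hz

For a simple pendulum ω_n = √(g/L) = √(9.81/2.46) = √3.988 = 1.997 rad/s.
f_n = ω_n/(2π) = 1.997/6.283 = 0.3178 Hz.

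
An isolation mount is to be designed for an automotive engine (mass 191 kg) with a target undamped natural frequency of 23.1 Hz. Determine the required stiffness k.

ω_n = 2πf_n = 2π × 23.1 = 145.1 rad/s.
k = m·ω_n² = 191 × 145.1² = 191 × 21070 = 4024000 N/m.

4020000 N/m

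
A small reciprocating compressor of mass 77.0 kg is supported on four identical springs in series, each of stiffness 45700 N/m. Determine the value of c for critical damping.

1880 N·s/m

Series springs: 1/k_eq = 4/45700, so k_eq = 45700/4 = 11420 N/m.
c_c = 2√(k_eq·m) = 2√(11420 × 77.0) = 2 × 937.9 = 1876 N·s/m.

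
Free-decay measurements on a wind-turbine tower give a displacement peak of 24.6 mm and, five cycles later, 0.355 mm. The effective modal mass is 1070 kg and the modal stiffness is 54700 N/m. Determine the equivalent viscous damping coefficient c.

2050 N·s/m

Logarithmic decrement δ = (1/n)·ln(x₀/x_n) = (1/5)·ln(24.6/0.355) = (1/5)·ln(69.30) = 0.8477.
ζ = δ/√(4π² + δ²) = 0.8477/√(39.48 + 0.719) = 0.8477/6.340 = 0.1337.
c = ζ · 2√(km) = 0.1337 × 2√(54700 × 1070) = 0.1337 × 15300 = 2046 N·s/m.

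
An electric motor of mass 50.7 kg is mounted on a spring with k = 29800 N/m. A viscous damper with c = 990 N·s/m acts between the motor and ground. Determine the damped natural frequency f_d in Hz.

3.53 Hz

ω_n = √(k/m) = √(29800/50.7) = 24.24 rad/s.
Critical damping c_c = 2√(k·m) = 2√(29800 × 50.7) = 2458 N·s/m, so ζ = c/c_c = 990/2458 = 0.4027.
ω_d = ω_n√(1 − ζ²) = 24.24 × √(1 − 0.162) = 22.19 rad/s.
f_d = ω_d/(2π) = 3.532 Hz.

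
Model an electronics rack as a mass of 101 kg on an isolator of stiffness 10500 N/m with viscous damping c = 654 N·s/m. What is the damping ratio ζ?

0.318

ω_n = √(k/m) = √(10500/101) = 10.20 rad/s.
Critical damping c_c = 2√(k·m) = 2√(10500 × 101) = 2060 N·s/m, so ζ = c/c_c = 654/2060 = 0.3175.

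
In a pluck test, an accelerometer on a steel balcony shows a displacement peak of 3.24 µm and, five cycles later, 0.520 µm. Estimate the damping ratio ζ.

0.0581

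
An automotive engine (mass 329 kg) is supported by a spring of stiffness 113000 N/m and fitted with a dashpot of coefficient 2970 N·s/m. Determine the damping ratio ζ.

0.244

ω_n = √(k/m) = √(113000/329) = 18.53 rad/s.
Critical damping c_c = 2√(k·m) = 2√(113000 × 329) = 12190 N·s/m, so ζ = c/c_c = 2970/12190 = 0.2436.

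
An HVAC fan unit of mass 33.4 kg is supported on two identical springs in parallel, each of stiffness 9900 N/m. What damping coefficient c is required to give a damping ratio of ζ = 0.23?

Parallel springs add: k_eq = 2 × 9900 = 19800 N/m.
c_c = 2√(k_eq·m) = 2√(19800 × 33.4) = 1626 N·s/m.
c = ζ·c_c = 0.23 × 1626 = 374.1 N·s/m.

374 N·s/m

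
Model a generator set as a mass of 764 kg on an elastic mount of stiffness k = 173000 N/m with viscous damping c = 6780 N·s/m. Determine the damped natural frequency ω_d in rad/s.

ω_n = √(k/m) = √(173000/764) = 15.05 rad/s.
Critical damping c_c = 2√(k·m) = 2√(173000 × 764) = 22990 N·s/m, so ζ = c/c_c = 6780/22990 = 0.2949.
ω_d = ω_n√(1 − ζ²) = 15.05 × √(1 − 0.0869) = 14.38 rad/s.

14.4 rad/s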